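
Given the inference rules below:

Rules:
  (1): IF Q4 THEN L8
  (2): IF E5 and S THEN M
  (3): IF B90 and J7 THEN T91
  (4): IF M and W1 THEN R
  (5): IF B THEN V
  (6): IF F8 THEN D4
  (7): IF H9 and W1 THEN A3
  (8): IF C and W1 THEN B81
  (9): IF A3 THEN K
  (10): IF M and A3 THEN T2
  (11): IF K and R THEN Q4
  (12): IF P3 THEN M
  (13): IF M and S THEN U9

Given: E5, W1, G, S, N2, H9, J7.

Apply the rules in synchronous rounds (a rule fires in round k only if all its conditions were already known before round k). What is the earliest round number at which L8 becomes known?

4

Round 1 — (2), (7), derive M, A3.
Round 2 — (4), (9), (10), (13), derive R, K, T2, U9.
Round 3 — (11), derive Q4.
Round 4 — (1), derive L8.
L8 first appears in round 4.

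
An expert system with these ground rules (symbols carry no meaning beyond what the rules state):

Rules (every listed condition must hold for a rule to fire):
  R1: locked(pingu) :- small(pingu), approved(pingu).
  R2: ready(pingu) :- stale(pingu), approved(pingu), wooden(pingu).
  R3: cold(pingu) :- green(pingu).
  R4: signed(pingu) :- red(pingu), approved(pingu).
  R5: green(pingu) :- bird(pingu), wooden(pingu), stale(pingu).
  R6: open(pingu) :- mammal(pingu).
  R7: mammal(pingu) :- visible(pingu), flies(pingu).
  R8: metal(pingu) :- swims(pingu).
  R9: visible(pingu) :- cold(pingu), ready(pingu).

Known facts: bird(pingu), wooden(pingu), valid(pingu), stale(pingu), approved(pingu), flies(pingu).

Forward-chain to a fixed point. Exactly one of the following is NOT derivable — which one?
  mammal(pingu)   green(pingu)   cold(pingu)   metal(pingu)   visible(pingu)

Round 1: R2 [ready(pingu) :- stale(pingu), approved(pingu), wooden(pingu).]; R5 [green(pingu) :- bird(pingu), wooden(pingu), stale(pingu).]. Adds ready(pingu), green(pingu).
Round 2: R3 [cold(pingu) :- green(pingu).]. Adds cold(pingu).
Round 3: R9 [visible(pingu) :- cold(pingu), ready(pingu).]. Adds visible(pingu).
Round 4: R7 [mammal(pingu) :- visible(pingu), flies(pingu).]. Adds mammal(pingu).
Round 5: R6 [open(pingu) :- mammal(pingu).]. Adds open(pingu).
Derived: green(pingu) (round 1), mammal(pingu) (round 4), cold(pingu) (round 2), visible(pingu) (round 3). metal(pingu) never appears in any round.

metal(pingu)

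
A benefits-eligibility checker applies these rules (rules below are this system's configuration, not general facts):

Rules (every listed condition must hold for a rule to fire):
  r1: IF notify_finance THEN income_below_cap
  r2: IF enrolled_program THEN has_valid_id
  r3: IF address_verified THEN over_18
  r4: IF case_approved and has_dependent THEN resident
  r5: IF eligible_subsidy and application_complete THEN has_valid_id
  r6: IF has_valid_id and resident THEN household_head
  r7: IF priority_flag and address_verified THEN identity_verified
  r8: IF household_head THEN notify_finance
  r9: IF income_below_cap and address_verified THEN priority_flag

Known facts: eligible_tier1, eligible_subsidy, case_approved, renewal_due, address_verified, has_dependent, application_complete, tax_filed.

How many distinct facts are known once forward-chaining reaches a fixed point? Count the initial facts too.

16

[1] r3 [IF address_verified THEN over_18]; r4 [IF case_approved and has_dependent THEN resident]; r5 [IF eligible_subsidy and application_complete THEN has_valid_id]. ⇒ new: over_18, resident, has_valid_id.
[2] r6 [IF has_valid_id and resident THEN household_head]. ⇒ new: household_head.
[3] r8 [IF household_head THEN notify_finance]. ⇒ new: notify_finance.
[4] r1 [IF notify_finance THEN income_below_cap]. ⇒ new: income_below_cap.
[5] r9 [IF income_below_cap and address_verified THEN priority_flag]. ⇒ new: priority_flag.
[6] r7 [IF priority_flag and address_verified THEN identity_verified]. ⇒ new: identity_verified.
Closure: {address_verified, application_complete, case_approved, eligible_subsidy, eligible_tier1, has_dependent, has_valid_id, household_head, identity_verified, income_below_cap, notify_finance, over_18, priority_flag, renewal_due, resident, tax_filed} — 16 facts.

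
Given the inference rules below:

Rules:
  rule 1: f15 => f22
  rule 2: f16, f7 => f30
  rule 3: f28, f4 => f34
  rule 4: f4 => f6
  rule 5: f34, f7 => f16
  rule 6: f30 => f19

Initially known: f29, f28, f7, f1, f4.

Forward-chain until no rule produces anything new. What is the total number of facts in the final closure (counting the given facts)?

[1] rule 3 [f28, f4 => f34]; rule 4 [f4 => f6]. ⇒ new: f34, f6.
[2] rule 5 [f34, f7 => f16]. ⇒ new: f16.
[3] rule 2 [f16, f7 => f30]. ⇒ new: f30.
[4] rule 6 [f30 => f19]. ⇒ new: f19.
Closure: {f1, f16, f19, f28, f29, f30, f34, f4, f6, f7} — 10 facts.

10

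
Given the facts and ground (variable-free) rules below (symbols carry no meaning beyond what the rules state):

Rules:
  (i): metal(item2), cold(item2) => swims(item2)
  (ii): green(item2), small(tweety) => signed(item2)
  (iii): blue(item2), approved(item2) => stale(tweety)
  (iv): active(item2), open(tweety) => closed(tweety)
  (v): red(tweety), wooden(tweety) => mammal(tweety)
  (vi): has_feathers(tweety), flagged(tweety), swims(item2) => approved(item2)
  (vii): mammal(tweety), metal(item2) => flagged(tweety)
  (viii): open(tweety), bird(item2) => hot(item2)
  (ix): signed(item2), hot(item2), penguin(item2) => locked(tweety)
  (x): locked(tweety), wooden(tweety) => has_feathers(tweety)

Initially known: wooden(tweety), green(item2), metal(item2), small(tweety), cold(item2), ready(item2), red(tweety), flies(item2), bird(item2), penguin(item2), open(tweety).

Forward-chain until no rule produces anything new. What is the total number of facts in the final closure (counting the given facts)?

Round 1 — (i), (ii), (v), (viii), derive swims(item2), signed(item2), mammal(tweety), hot(item2).
Round 2 — (vii), (ix), derive flagged(tweety), locked(tweety).
Round 3 — (x), derive has_feathers(tweety).
Round 4 — (vi), derive approved(item2).
Closure: {approved(item2), bird(item2), cold(item2), flagged(tweety), flies(item2), green(item2), has_feathers(tweety), hot(item2), locked(tweety), mammal(tweety), metal(item2), open(tweety), penguin(item2), ready(item2), red(tweety), signed(item2), small(tweety), swims(item2), wooden(tweety)} — 19 facts.

19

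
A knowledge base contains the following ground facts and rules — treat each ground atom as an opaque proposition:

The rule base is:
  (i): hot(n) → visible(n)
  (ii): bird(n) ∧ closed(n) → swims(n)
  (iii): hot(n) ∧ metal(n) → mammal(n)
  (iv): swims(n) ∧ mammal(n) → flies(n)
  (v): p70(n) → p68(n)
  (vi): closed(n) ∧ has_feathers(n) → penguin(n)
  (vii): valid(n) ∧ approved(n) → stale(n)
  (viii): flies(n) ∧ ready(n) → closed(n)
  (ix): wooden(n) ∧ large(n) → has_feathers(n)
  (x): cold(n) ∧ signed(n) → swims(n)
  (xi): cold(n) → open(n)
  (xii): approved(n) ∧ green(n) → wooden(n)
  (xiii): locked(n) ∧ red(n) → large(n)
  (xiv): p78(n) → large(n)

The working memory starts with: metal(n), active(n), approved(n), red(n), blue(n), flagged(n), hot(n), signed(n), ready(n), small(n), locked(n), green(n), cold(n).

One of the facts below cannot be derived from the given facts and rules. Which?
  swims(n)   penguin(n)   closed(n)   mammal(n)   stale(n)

Round 1: (i) [hot(n) → visible(n)]; (iii) [hot(n) ∧ metal(n) → mammal(n)]; (x) [cold(n) ∧ signed(n) → swims(n)]; (xi) [cold(n) → open(n)]; (xii) [approved(n) ∧ green(n) → wooden(n)]; (xiii) [locked(n) ∧ red(n) → large(n)]. Adds visible(n), mammal(n), swims(n), open(n), wooden(n), large(n).
Round 2: (iv) [swims(n) ∧ mammal(n) → flies(n)]; (ix) [wooden(n) ∧ large(n) → has_feathers(n)]. Adds flies(n), has_feathers(n).
Round 3: (viii) [flies(n) ∧ ready(n) → closed(n)]. Adds closed(n).
Round 4: (vi) [closed(n) ∧ has_feathers(n) → penguin(n)]. Adds penguin(n).
Derived: mammal(n) (round 1), swims(n) (round 1), penguin(n) (round 4), closed(n) (round 3). stale(n) never appears in any round.

stale(n)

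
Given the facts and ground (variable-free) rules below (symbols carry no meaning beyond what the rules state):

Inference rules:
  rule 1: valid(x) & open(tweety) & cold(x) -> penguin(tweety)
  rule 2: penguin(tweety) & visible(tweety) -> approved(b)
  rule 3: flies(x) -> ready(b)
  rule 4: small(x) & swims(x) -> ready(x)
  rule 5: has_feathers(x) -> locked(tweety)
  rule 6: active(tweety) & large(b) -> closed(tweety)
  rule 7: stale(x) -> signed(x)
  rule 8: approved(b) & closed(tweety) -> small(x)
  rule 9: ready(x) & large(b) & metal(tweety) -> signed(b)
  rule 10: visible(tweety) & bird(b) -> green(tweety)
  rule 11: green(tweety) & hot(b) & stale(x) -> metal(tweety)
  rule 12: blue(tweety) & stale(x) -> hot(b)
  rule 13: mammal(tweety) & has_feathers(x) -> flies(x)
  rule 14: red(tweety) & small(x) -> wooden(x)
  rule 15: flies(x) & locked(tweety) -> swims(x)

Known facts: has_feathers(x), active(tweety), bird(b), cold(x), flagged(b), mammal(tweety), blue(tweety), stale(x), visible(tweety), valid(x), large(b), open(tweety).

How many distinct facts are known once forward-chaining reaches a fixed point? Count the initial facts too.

26

[1] rule 1 [valid(x) & open(tweety) & cold(x) -> penguin(tweety)]; rule 5 [has_feathers(x) -> locked(tweety)]; rule 6 [active(tweety) & large(b) -> closed(tweety)]; rule 7 [stale(x) -> signed(x)]; rule 10 [visible(tweety) & bird(b) -> green(tweety)]; rule 12 [blue(tweety) & stale(x) -> hot(b)]; rule 13 [mammal(tweety) & has_feathers(x) -> flies(x)]. ⇒ new: penguin(tweety), locked(tweety), closed(tweety), signed(x), green(tweety), hot(b), flies(x).
[2] rule 2 [penguin(tweety) & visible(tweety) -> approved(b)]; rule 3 [flies(x) -> ready(b)]; rule 11 [green(tweety) & hot(b) & stale(x) -> metal(tweety)]; rule 15 [flies(x) & locked(tweety) -> swims(x)]. ⇒ new: approved(b), ready(b), metal(tweety), swims(x).
[3] rule 8 [approved(b) & closed(tweety) -> small(x)]. ⇒ new: small(x).
[4] rule 4 [small(x) & swims(x) -> ready(x)]. ⇒ new: ready(x).
[5] rule 9 [ready(x) & large(b) & metal(tweety) -> signed(b)]. ⇒ new: signed(b).
Closure: {active(tweety), approved(b), bird(b), blue(tweety), closed(tweety), cold(x), flagged(b), flies(x), green(tweety), has_feathers(x), hot(b), large(b), locked(tweety), mammal(tweety), metal(tweety), open(tweety), penguin(tweety), ready(b), ready(x), signed(b), signed(x), small(x), stale(x), swims(x), valid(x), visible(tweety)} — 26 facts.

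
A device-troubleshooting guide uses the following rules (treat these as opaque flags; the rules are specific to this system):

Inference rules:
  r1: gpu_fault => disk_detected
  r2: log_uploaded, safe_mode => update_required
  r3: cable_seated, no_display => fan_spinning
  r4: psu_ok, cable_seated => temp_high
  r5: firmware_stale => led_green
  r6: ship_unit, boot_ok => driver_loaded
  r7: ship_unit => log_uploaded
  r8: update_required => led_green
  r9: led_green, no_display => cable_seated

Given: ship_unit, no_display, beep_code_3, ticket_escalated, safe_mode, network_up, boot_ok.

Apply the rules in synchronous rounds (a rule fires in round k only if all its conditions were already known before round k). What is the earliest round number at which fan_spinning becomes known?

5

Round 1: r6 [ship_unit, boot_ok => driver_loaded]; r7 [ship_unit => log_uploaded]. Adds driver_loaded, log_uploaded.
Round 2: r2 [log_uploaded, safe_mode => update_required]. Adds update_required.
Round 3: r8 [update_required => led_green]. Adds led_green.
Round 4: r9 [led_green, no_display => cable_seated]. Adds cable_seated.
Round 5: r3 [cable_seated, no_display => fan_spinning]. Adds fan_spinning.
fan_spinning first appears in round 5.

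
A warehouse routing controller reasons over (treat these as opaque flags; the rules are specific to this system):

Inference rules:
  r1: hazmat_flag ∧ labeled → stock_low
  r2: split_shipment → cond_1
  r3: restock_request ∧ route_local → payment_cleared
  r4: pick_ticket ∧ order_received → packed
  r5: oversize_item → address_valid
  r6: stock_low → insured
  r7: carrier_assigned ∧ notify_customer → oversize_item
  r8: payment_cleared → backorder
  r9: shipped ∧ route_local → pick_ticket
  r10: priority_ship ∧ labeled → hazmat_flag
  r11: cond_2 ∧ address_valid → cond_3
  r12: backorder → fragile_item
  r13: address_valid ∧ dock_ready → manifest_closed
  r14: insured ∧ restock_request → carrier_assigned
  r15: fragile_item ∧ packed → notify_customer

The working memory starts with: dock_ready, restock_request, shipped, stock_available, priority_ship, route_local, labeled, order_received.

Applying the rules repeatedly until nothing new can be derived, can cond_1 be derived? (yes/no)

Round 1: r3 [restock_request ∧ route_local → payment_cleared]; r9 [shipped ∧ route_local → pick_ticket]; r10 [priority_ship ∧ labeled → hazmat_flag]. New: payment_cleared, pick_ticket, hazmat_flag.
Round 2: r1 [hazmat_flag ∧ labeled → stock_low]; r4 [pick_ticket ∧ order_received → packed]; r8 [payment_cleared → backorder]. New: stock_low, packed, backorder.
Round 3: r6 [stock_low → insured]; r12 [backorder → fragile_item]. New: insured, fragile_item.
Round 4: r14 [insured ∧ restock_request → carrier_assigned]; r15 [fragile_item ∧ packed → notify_customer]. New: carrier_assigned, notify_customer.
Round 5: r7 [carrier_assigned ∧ notify_customer → oversize_item]. New: oversize_item.
Round 6: r5 [oversize_item → address_valid]. New: address_valid.
Round 7: r13 [address_valid ∧ dock_ready → manifest_closed]. New: manifest_closed.
Fixed point reached. cond_1 is concluded only by r2; r2 needs split_shipment (never derived).

no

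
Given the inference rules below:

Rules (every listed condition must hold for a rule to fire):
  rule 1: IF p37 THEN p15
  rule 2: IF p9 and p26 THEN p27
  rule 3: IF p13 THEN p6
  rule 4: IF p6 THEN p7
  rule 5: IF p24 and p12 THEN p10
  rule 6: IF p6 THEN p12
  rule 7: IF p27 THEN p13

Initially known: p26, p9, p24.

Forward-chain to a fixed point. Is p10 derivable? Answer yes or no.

yes

[1] rule 2 [IF p9 and p26 THEN p27]. ⇒ new: p27.
[2] rule 7 [IF p27 THEN p13]. ⇒ new: p13.
[3] rule 3 [IF p13 THEN p6]. ⇒ new: p6.
[4] rule 4 [IF p6 THEN p7]; rule 6 [IF p6 THEN p12]. ⇒ new: p7, p12.
[5] rule 5 [IF p24 and p12 THEN p10]. ⇒ new: p10.
p10 appears in round 5, so it is derivable.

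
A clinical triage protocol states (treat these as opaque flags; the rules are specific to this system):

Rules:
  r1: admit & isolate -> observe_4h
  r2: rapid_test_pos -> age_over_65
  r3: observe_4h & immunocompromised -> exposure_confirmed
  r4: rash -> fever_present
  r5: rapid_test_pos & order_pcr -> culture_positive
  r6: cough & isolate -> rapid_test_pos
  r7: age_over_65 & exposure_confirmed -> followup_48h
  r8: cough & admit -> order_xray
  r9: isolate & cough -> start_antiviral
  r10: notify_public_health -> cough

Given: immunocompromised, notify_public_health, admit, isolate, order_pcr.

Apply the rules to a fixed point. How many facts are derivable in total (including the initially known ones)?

Round 1 fires r1, r10, giving observe_4h, cough.
Round 2 fires r3, r6, r8, r9, giving exposure_confirmed, rapid_test_pos, order_xray, start_antiviral.
Round 3 fires r2, r5, giving age_over_65, culture_positive.
Round 4 fires r7, giving followup_48h.
Closure: {admit, age_over_65, cough, culture_positive, exposure_confirmed, followup_48h, immunocompromised, isolate, notify_public_health, observe_4h, order_pcr, order_xray, rapid_test_pos, start_antiviral} — 14 facts.

14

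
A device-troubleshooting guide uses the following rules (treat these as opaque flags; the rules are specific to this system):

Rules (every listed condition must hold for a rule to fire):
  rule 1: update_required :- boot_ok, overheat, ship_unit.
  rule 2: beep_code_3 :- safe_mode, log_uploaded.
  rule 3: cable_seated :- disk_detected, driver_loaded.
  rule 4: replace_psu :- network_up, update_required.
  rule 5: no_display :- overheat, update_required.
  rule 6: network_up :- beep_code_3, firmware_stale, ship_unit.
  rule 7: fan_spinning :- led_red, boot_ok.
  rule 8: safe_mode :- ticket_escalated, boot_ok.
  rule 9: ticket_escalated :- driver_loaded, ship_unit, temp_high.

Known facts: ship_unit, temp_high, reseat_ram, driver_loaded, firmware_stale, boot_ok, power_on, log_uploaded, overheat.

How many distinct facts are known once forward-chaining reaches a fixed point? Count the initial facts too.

16

Round 1: rule 1 [update_required :- boot_ok, overheat, ship_unit.]; rule 9 [ticket_escalated :- driver_loaded, ship_unit, temp_high.]. New: update_required, ticket_escalated.
Round 2: rule 5 [no_display :- overheat, update_required.]; rule 8 [safe_mode :- ticket_escalated, boot_ok.]. New: no_display, safe_mode.
Round 3: rule 2 [beep_code_3 :- safe_mode, log_uploaded.]. New: beep_code_3.
Round 4: rule 6 [network_up :- beep_code_3, firmware_stale, ship_unit.]. New: network_up.
Round 5: rule 4 [replace_psu :- network_up, update_required.]. New: replace_psu.
Closure: {beep_code_3, boot_ok, driver_loaded, firmware_stale, log_uploaded, network_up, no_display, overheat, power_on, replace_psu, reseat_ram, safe_mode, ship_unit, temp_high, ticket_escalated, update_required} — 16 facts.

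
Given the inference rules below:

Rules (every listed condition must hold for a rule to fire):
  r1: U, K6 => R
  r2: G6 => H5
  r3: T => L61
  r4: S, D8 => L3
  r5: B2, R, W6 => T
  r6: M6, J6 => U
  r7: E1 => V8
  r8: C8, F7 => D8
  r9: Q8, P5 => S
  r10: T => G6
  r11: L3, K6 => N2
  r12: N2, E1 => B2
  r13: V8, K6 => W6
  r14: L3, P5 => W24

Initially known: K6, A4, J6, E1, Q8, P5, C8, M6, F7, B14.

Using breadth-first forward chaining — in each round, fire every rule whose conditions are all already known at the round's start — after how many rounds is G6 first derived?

Round 1: r6 [M6, J6 => U]; r7 [E1 => V8]; r8 [C8, F7 => D8]; r9 [Q8, P5 => S]. Adds U, V8, D8, S.
Round 2: r1 [U, K6 => R]; r4 [S, D8 => L3]; r13 [V8, K6 => W6]. Adds R, L3, W6.
Round 3: r11 [L3, K6 => N2]; r14 [L3, P5 => W24]. Adds N2, W24.
Round 4: r12 [N2, E1 => B2]. Adds B2.
Round 5: r5 [B2, R, W6 => T]. Adds T.
Round 6: r3 [T => L61]; r10 [T => G6]. Adds L61, G6.
G6 first appears in round 6.

6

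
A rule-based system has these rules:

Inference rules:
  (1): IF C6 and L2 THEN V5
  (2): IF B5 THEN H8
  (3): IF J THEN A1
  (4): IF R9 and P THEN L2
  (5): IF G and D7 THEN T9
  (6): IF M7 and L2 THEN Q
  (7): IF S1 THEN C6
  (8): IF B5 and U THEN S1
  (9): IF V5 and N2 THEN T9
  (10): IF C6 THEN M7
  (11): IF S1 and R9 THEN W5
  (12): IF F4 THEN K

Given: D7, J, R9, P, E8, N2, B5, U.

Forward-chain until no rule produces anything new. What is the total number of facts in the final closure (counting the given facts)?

Round 1 — (2), (3), (4), (8), derive H8, A1, L2, S1.
Round 2 — (7), (11), derive C6, W5.
Round 3 — (1), (10), derive V5, M7.
Round 4 — (6), (9), derive Q, T9.
Closure: {A1, B5, C6, D7, E8, H8, J, L2, M7, N2, P, Q, R9, S1, T9, U, V5, W5} — 18 facts.

18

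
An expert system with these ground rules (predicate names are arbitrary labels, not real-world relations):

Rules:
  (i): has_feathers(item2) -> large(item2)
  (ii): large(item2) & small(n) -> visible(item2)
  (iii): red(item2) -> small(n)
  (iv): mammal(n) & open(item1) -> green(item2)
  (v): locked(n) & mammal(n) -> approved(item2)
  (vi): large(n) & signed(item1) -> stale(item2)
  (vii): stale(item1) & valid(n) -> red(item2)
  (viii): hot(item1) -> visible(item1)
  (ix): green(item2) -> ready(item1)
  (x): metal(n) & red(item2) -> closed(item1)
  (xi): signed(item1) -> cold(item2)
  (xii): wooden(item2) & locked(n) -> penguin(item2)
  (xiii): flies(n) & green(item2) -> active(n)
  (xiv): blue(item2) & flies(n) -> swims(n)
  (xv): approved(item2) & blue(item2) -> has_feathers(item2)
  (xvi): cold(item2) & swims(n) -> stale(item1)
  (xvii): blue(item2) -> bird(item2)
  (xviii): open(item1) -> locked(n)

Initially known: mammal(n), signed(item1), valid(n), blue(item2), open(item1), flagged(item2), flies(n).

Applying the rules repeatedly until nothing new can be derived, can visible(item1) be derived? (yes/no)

Round 1 — (iv), (xi), (xiv), (xvii), (xviii), derive green(item2), cold(item2), swims(n), bird(item2), locked(n).
Round 2 — (v), (ix), (xiii), (xvi), derive approved(item2), ready(item1), active(n), stale(item1).
Round 3 — (vii), (xv), derive red(item2), has_feathers(item2).
Round 4 — (i), (iii), derive large(item2), small(n).
Round 5 — (ii), derive visible(item2).
Fixed point reached. visible(item1) is concluded only by (viii); (viii) needs hot(item1) (never derived).

no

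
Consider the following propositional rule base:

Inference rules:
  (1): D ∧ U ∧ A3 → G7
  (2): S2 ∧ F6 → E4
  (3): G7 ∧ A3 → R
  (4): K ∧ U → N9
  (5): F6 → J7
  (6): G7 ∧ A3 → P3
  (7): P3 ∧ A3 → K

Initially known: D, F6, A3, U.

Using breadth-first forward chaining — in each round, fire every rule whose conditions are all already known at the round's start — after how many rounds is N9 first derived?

Round 1: (1) [D ∧ U ∧ A3 → G7]; (5) [F6 → J7]. Adds G7, J7.
Round 2: (3) [G7 ∧ A3 → R]; (6) [G7 ∧ A3 → P3]. Adds R, P3.
Round 3: (7) [P3 ∧ A3 → K]. Adds K.
Round 4: (4) [K ∧ U → N9]. Adds N9.
N9 first appears in round 4.

4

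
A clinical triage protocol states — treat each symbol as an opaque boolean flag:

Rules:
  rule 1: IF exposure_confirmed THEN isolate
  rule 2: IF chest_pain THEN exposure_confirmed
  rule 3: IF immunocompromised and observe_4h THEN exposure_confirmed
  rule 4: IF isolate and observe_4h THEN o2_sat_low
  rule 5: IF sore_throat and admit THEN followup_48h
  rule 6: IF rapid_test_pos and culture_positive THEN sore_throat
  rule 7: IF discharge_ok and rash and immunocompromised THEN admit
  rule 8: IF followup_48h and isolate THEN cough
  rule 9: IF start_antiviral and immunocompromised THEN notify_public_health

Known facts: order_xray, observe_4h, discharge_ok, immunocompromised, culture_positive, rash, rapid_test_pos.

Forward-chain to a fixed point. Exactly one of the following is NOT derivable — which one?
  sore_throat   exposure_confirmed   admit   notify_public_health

Round 1 — rule 3, rule 6, rule 7, derive exposure_confirmed, sore_throat, admit.
Round 2 — rule 1, rule 5, derive isolate, followup_48h.
Round 3 — rule 4, rule 8, derive o2_sat_low, cough.
Derived: sore_throat (round 1), exposure_confirmed (round 1), admit (round 1). notify_public_health never appears in any round.

notify_public_health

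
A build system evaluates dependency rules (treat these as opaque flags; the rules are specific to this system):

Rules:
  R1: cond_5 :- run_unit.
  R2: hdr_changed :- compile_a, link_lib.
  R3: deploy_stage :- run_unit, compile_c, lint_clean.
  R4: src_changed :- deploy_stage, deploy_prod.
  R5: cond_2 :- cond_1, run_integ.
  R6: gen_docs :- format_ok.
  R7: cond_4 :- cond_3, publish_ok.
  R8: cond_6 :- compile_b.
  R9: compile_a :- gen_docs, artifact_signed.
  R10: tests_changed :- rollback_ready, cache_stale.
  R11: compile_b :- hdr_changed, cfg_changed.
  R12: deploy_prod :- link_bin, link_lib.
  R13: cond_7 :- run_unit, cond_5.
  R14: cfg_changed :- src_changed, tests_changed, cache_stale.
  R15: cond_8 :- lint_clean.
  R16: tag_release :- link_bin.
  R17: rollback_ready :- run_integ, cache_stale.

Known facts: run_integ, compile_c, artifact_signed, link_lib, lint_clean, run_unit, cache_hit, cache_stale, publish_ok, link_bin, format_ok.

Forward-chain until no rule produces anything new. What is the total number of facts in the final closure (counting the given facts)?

[1] R1 [cond_5 :- run_unit.]; R3 [deploy_stage :- run_unit, compile_c, lint_clean.]; R6 [gen_docs :- format_ok.]; R12 [deploy_prod :- link_bin, link_lib.]; R15 [cond_8 :- lint_clean.]; R16 [tag_release :- link_bin.]; R17 [rollback_ready :- run_integ, cache_stale.]. ⇒ new: cond_5, deploy_stage, gen_docs, deploy_prod, cond_8, tag_release, rollback_ready.
[2] R4 [src_changed :- deploy_stage, deploy_prod.]; R9 [compile_a :- gen_docs, artifact_signed.]; R10 [tests_changed :- rollback_ready, cache_stale.]; R13 [cond_7 :- run_unit, cond_5.]. ⇒ new: src_changed, compile_a, tests_changed, cond_7.
[3] R2 [hdr_changed :- compile_a, link_lib.]; R14 [cfg_changed :- src_changed, tests_changed, cache_stale.]. ⇒ new: hdr_changed, cfg_changed.
[4] R11 [compile_b :- hdr_changed, cfg_changed.]. ⇒ new: compile_b.
[5] R8 [cond_6 :- compile_b.]. ⇒ new: cond_6.
Closure: {artifact_signed, cache_hit, cache_stale, cfg_changed, compile_a, compile_b, compile_c, cond_5, cond_6, cond_7, cond_8, deploy_prod, deploy_stage, format_ok, gen_docs, hdr_changed, link_bin, link_lib, lint_clean, publish_ok, rollback_ready, run_integ, run_unit, src_changed, tag_release, tests_changed} — 26 facts.

26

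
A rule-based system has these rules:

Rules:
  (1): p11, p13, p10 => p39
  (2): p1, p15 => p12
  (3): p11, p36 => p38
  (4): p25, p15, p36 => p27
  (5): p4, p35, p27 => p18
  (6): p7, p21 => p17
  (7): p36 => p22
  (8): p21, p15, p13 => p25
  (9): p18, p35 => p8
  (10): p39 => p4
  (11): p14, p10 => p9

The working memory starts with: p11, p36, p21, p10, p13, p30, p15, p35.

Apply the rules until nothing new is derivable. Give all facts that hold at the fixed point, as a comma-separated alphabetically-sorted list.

[1] (1) [p11, p13, p10 => p39]; (3) [p11, p36 => p38]; (7) [p36 => p22]; (8) [p21, p15, p13 => p25]. ⇒ new: p39, p38, p22, p25.
[2] (4) [p25, p15, p36 => p27]; (10) [p39 => p4]. ⇒ new: p27, p4.
[3] (5) [p4, p35, p27 => p18]. ⇒ new: p18.
[4] (9) [p18, p35 => p8]. ⇒ new: p8.

p10, p11, p13, p15, p18, p21, p22, p25, p27, p30, p35, p36, p38, p39, p4, p8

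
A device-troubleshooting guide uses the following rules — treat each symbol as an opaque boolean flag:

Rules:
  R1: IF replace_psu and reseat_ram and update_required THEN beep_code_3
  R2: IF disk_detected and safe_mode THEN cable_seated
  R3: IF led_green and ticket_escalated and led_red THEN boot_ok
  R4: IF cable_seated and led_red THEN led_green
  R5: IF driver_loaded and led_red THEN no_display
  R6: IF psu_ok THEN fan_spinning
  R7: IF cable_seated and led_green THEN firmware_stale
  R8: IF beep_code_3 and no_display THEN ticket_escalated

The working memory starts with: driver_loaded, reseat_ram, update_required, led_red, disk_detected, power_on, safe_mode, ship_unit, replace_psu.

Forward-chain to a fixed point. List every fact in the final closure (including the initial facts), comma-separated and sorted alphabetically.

Round 1: R1 [IF replace_psu and reseat_ram and update_required THEN beep_code_3]; R2 [IF disk_detected and safe_mode THEN cable_seated]; R5 [IF driver_loaded and led_red THEN no_display]. New: beep_code_3, cable_seated, no_display.
Round 2: R4 [IF cable_seated and led_red THEN led_green]; R8 [IF beep_code_3 and no_display THEN ticket_escalated]. New: led_green, ticket_escalated.
Round 3: R3 [IF led_green and ticket_escalated and led_red THEN boot_ok]; R7 [IF cable_seated and led_green THEN firmware_stale]. New: boot_ok, firmware_stale.

beep_code_3, boot_ok, cable_seated, disk_detected, driver_loaded, firmware_stale, led_green, led_red, no_display, power_on, replace_psu, reseat_ram, safe_mode, ship_unit, ticket_escalated, update_required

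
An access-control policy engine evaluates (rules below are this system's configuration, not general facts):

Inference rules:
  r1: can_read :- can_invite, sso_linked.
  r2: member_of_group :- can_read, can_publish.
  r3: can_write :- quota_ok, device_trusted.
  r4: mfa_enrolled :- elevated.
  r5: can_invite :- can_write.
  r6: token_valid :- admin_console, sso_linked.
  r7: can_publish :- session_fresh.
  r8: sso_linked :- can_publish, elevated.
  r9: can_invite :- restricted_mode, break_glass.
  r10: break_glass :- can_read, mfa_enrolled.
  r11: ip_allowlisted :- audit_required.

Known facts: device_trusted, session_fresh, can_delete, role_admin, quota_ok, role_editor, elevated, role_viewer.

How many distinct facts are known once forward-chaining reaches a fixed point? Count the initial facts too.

Round 1 fires r3, r4, r7, giving can_write, mfa_enrolled, can_publish.
Round 2 fires r5, r8, giving can_invite, sso_linked.
Round 3 fires r1, giving can_read.
Round 4 fires r2, r10, giving member_of_group, break_glass.
Closure: {break_glass, can_delete, can_invite, can_publish, can_read, can_write, device_trusted, elevated, member_of_group, mfa_enrolled, quota_ok, role_admin, role_editor, role_viewer, session_fresh, sso_linked} — 16 facts.

16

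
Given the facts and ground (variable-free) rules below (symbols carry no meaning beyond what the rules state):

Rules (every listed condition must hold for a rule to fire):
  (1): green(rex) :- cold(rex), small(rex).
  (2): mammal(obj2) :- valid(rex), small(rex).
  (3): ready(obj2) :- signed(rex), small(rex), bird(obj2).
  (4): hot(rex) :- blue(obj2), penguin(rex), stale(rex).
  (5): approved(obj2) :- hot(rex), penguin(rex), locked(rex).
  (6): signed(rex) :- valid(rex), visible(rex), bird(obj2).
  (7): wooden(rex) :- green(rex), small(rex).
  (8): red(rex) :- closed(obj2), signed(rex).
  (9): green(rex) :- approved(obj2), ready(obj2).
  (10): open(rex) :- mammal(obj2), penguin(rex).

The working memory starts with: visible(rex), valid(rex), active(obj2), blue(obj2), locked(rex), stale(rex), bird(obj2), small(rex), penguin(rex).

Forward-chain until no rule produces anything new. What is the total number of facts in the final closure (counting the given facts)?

Round 1 — (2), (4), (6), derive mammal(obj2), hot(rex), signed(rex).
Round 2 — (3), (5), (10), derive ready(obj2), approved(obj2), open(rex).
Round 3 — (9), derive green(rex).
Round 4 — (7), derive wooden(rex).
Closure: {active(obj2), approved(obj2), bird(obj2), blue(obj2), green(rex), hot(rex), locked(rex), mammal(obj2), open(rex), penguin(rex), ready(obj2), signed(rex), small(rex), stale(rex), valid(rex), visible(rex), wooden(rex)} — 17 facts.

17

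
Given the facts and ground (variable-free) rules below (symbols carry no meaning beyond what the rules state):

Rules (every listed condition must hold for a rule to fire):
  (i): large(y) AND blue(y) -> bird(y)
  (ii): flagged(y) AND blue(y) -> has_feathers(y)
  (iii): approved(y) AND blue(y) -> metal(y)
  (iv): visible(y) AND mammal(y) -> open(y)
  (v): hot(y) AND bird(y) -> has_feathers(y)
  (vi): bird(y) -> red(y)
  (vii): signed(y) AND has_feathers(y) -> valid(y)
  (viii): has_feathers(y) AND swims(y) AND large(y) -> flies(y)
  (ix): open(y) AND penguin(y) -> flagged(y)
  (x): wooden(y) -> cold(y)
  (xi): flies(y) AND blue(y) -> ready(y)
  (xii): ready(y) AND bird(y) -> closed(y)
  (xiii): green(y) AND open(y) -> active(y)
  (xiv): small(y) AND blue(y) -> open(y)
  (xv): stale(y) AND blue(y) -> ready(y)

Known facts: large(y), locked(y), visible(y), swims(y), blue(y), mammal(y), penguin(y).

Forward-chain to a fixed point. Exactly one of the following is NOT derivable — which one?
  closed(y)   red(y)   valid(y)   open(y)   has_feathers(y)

[1] (i) [large(y) AND blue(y) -> bird(y)]; (iv) [visible(y) AND mammal(y) -> open(y)]. ⇒ new: bird(y), open(y).
[2] (vi) [bird(y) -> red(y)]; (ix) [open(y) AND penguin(y) -> flagged(y)]. ⇒ new: red(y), flagged(y).
[3] (ii) [flagged(y) AND blue(y) -> has_feathers(y)]. ⇒ new: has_feathers(y).
[4] (viii) [has_feathers(y) AND swims(y) AND large(y) -> flies(y)]. ⇒ new: flies(y).
[5] (xi) [flies(y) AND blue(y) -> ready(y)]. ⇒ new: ready(y).
[6] (xii) [ready(y) AND bird(y) -> closed(y)]. ⇒ new: closed(y).
Derived: closed(y) (round 6), has_feathers(y) (round 3), red(y) (round 2), open(y) (round 1). valid(y) never appears in any round.

valid(y)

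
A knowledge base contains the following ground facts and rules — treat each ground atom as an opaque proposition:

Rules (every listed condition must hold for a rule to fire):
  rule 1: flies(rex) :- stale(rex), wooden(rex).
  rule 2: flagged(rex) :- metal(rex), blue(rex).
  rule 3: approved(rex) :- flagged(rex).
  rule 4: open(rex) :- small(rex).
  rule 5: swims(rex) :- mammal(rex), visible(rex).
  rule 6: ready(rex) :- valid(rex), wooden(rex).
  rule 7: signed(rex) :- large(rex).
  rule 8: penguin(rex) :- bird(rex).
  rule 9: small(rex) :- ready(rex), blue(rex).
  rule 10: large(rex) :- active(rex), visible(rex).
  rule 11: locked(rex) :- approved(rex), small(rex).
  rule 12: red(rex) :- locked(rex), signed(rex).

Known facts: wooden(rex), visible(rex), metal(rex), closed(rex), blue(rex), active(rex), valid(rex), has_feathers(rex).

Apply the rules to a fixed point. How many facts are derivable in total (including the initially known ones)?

17

[1] rule 2 [flagged(rex) :- metal(rex), blue(rex).]; rule 6 [ready(rex) :- valid(rex), wooden(rex).]; rule 10 [large(rex) :- active(rex), visible(rex).]. ⇒ new: flagged(rex), ready(rex), large(rex).
[2] rule 3 [approved(rex) :- flagged(rex).]; rule 7 [signed(rex) :- large(rex).]; rule 9 [small(rex) :- ready(rex), blue(rex).]. ⇒ new: approved(rex), signed(rex), small(rex).
[3] rule 4 [open(rex) :- small(rex).]; rule 11 [locked(rex) :- approved(rex), small(rex).]. ⇒ new: open(rex), locked(rex).
[4] rule 12 [red(rex) :- locked(rex), signed(rex).]. ⇒ new: red(rex).
Closure: {active(rex), approved(rex), blue(rex), closed(rex), flagged(rex), has_feathers(rex), large(rex), locked(rex), metal(rex), open(rex), ready(rex), red(rex), signed(rex), small(rex), valid(rex), visible(rex), wooden(rex)} — 17 facts.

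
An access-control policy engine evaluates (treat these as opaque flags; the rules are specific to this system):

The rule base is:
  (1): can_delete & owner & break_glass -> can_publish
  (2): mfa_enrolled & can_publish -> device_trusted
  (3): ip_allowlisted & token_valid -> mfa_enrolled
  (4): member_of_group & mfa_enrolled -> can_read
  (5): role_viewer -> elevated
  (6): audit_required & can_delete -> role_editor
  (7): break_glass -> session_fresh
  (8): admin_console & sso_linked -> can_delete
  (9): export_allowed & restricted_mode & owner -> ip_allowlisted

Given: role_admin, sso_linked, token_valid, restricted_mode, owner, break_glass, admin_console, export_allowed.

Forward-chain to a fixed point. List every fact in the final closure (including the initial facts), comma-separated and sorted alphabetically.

admin_console, break_glass, can_delete, can_publish, device_trusted, export_allowed, ip_allowlisted, mfa_enrolled, owner, restricted_mode, role_admin, session_fresh, sso_linked, token_valid

Round 1 fires (7), (8), (9), giving session_fresh, can_delete, ip_allowlisted.
Round 2 fires (1), (3), giving can_publish, mfa_enrolled.
Round 3 fires (2), giving device_trusted.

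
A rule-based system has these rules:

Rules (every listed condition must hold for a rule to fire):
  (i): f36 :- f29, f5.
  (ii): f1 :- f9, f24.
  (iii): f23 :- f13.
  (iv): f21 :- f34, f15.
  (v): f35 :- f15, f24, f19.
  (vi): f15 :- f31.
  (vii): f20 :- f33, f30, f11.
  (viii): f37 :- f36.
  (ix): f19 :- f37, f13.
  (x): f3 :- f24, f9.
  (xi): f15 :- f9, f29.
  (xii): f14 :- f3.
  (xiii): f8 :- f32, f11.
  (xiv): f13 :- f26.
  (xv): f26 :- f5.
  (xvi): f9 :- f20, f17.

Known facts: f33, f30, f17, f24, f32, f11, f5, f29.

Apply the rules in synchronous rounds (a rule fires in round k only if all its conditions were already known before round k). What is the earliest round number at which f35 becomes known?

[1] (i) [f36 :- f29, f5.]; (vii) [f20 :- f33, f30, f11.]; (xiii) [f8 :- f32, f11.]; (xv) [f26 :- f5.]. ⇒ new: f36, f20, f8, f26.
[2] (viii) [f37 :- f36.]; (xiv) [f13 :- f26.]; (xvi) [f9 :- f20, f17.]. ⇒ new: f37, f13, f9.
[3] (ii) [f1 :- f9, f24.]; (iii) [f23 :- f13.]; (ix) [f19 :- f37, f13.]; (x) [f3 :- f24, f9.]; (xi) [f15 :- f9, f29.]. ⇒ new: f1, f23, f19, f3, f15.
[4] (v) [f35 :- f15, f24, f19.]; (xii) [f14 :- f3.]. ⇒ new: f35, f14.
f35 first appears in round 4.

4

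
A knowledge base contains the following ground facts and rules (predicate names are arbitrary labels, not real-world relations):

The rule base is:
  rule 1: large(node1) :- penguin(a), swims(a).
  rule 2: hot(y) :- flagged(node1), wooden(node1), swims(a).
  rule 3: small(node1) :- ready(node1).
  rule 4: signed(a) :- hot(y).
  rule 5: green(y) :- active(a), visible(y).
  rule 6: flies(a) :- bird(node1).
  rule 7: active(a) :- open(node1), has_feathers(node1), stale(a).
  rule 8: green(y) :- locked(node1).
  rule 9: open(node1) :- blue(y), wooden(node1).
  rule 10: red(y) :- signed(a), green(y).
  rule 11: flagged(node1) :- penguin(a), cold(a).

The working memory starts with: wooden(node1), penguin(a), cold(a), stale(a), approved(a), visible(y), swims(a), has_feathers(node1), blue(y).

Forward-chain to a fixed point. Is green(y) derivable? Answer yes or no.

yes

Round 1 fires rule 1, rule 9, rule 11, giving large(node1), open(node1), flagged(node1).
Round 2 fires rule 2, rule 7, giving hot(y), active(a).
Round 3 fires rule 4, rule 5, giving signed(a), green(y).
Round 4 fires rule 10, giving red(y).
green(y) appears in round 3, so it is derivable.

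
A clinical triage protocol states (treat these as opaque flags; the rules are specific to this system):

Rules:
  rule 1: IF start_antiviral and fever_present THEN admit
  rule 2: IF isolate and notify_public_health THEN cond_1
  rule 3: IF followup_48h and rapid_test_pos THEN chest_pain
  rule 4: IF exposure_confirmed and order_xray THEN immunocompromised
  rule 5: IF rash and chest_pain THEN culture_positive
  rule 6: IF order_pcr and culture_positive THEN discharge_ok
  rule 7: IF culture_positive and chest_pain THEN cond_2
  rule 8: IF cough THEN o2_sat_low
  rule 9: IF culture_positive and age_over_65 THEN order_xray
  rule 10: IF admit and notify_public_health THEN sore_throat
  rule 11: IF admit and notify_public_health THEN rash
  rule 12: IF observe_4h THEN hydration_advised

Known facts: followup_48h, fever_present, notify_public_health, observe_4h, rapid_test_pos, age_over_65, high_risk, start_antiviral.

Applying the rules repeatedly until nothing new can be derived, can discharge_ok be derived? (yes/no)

Round 1 — rule 1, rule 3, rule 12, derive admit, chest_pain, hydration_advised.
Round 2 — rule 10, rule 11, derive sore_throat, rash.
Round 3 — rule 5, derive culture_positive.
Round 4 — rule 7, rule 9, derive cond_2, order_xray.
Fixed point reached. discharge_ok is concluded only by rule 6; rule 6 needs order_pcr (never derived).

no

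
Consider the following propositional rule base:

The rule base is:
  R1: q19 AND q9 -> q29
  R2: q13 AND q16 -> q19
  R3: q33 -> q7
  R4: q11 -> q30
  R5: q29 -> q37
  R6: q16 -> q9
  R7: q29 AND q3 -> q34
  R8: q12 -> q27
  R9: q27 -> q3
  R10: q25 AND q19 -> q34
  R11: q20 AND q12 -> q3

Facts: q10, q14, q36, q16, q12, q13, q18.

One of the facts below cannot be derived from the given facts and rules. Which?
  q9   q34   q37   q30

q30

Round 1: R2 [q13 AND q16 -> q19]; R6 [q16 -> q9]; R8 [q12 -> q27]. Adds q19, q9, q27.
Round 2: R1 [q19 AND q9 -> q29]; R9 [q27 -> q3]. Adds q29, q3.
Round 3: R5 [q29 -> q37]; R7 [q29 AND q3 -> q34]. Adds q37, q34.
Derived: q34 (round 3), q37 (round 3), q9 (round 1). q30 never appears in any round.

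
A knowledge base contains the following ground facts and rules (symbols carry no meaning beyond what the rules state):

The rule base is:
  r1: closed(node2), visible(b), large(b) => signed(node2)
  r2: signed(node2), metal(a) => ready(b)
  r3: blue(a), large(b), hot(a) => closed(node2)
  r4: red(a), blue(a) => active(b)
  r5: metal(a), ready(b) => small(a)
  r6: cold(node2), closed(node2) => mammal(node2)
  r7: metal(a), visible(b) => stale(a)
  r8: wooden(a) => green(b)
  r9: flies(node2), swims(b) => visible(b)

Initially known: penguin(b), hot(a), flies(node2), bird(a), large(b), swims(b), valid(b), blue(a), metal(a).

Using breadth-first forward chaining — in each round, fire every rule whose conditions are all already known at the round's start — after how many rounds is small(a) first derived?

4

Round 1 fires r3, r9, giving closed(node2), visible(b).
Round 2 fires r1, r7, giving signed(node2), stale(a).
Round 3 fires r2, giving ready(b).
Round 4 fires r5, giving small(a).
small(a) first appears in round 4.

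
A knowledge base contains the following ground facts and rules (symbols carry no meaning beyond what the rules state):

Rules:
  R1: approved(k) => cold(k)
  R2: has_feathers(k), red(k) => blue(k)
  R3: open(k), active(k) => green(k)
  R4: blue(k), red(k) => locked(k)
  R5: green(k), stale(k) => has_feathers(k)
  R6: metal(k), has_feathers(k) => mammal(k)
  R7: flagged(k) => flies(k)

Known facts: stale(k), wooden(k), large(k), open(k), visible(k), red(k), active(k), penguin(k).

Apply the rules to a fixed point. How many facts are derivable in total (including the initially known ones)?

[1] R3 [open(k), active(k) => green(k)]. ⇒ new: green(k).
[2] R5 [green(k), stale(k) => has_feathers(k)]. ⇒ new: has_feathers(k).
[3] R2 [has_feathers(k), red(k) => blue(k)]. ⇒ new: blue(k).
[4] R4 [blue(k), red(k) => locked(k)]. ⇒ new: locked(k).
Closure: {active(k), blue(k), green(k), has_feathers(k), large(k), locked(k), open(k), penguin(k), red(k), stale(k), visible(k), wooden(k)} — 12 facts.

12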